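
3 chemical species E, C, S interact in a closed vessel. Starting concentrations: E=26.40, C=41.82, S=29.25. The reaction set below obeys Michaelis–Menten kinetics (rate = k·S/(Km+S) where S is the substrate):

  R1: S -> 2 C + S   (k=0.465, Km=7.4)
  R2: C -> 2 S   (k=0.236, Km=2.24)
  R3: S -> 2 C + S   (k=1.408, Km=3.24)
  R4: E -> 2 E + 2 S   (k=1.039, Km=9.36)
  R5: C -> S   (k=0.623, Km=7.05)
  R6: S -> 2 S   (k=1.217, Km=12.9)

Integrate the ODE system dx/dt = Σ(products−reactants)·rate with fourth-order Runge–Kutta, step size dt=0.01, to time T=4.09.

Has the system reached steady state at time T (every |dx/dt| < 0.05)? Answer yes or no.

Steady state at T: no

RK4 with dt=0.01: 409 steps to T=4.09. Trajectory (selected grid times):
t=0.00: E=26.40 C=41.82 S=29.25
t=0.45: E=26.75 C=42.96 S=30.77
t=0.91: E=27.10 C=44.13 S=32.33
t=1.36: E=27.45 C=45.28 S=33.86
t=1.82: E=27.81 C=46.47 S=35.44
t=2.27: E=28.16 C=47.63 S=36.99
t=2.73: E=28.52 C=48.83 S=38.58
t=3.18: E=28.87 C=50.01 S=40.15
t=3.64: E=29.23 C=51.21 S=41.76
t=4.09: E=29.58 C=52.40 S=43.34
Rates at T: R1=0.3972, R2=0.2263, R3=1.3101, R4=0.7893, R5=0.5491, R6=0.9378
dx/dt at T (Σ net stoichiometry × rate): E=+0.7893, C=+2.6390, S=+3.5182
Largest |dx/dt| is |+3.5182| (S) ≥ 0.05 → not steady.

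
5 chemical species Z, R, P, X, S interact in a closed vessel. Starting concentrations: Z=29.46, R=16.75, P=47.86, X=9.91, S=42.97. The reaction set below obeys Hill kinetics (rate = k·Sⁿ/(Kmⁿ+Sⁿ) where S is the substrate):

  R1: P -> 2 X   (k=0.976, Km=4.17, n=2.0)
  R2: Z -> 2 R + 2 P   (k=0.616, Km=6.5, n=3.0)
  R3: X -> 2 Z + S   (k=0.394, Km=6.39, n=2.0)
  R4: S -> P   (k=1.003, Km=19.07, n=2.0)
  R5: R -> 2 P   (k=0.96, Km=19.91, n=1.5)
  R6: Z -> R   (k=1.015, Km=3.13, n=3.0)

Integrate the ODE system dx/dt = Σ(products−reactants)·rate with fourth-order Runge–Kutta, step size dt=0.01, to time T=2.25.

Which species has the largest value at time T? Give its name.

Dominant species at T: P

RK4 with dt=0.01: 225 steps to T=2.25. Trajectory (selected grid times):
t=0.00: Z=29.46 R=16.75 P=47.86 X=9.91 S=42.97
t=0.25: Z=29.20 R=17.20 P=48.34 X=10.32 S=42.83
t=0.50: Z=28.93 R=17.65 P=48.83 X=10.74 S=42.69
t=0.75: Z=28.67 R=18.10 P=49.32 X=11.15 S=42.56
t=1.00: Z=28.42 R=18.55 P=49.82 X=11.56 S=42.42
t=1.25: Z=28.16 R=18.99 P=50.32 X=11.97 S=42.29
t=1.50: Z=27.91 R=19.43 P=50.82 X=12.37 S=42.16
t=1.75: Z=27.67 R=19.87 P=51.33 X=12.78 S=42.03
t=2.00: Z=27.42 R=20.30 P=51.84 X=13.19 S=41.90
t=2.25: Z=27.17 R=20.74 P=52.36 X=13.59 S=41.78
At T=2.25: Z=27.17 R=20.74 P=52.36 X=13.59 S=41.78; the largest is P.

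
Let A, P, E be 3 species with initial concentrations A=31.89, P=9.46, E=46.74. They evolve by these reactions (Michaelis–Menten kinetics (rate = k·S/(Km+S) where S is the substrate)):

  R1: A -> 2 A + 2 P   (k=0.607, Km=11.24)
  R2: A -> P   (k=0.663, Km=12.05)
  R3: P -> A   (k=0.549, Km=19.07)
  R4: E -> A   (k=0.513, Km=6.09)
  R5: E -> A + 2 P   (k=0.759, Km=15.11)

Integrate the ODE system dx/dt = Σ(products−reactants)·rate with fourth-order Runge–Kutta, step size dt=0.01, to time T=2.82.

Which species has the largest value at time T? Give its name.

Dominant species at T: E

RK4 with dt=0.01: 282 steps to T=2.82. Trajectory (selected grid times):
t=0.00: A=31.89 P=9.46 E=46.74
t=0.31: A=32.26 P=10.19 E=46.42
t=0.63: A=32.64 P=10.93 E=46.09
t=0.94: A=33.01 P=11.65 E=45.78
t=1.25: A=33.38 P=12.37 E=45.46
t=1.57: A=33.77 P=13.11 E=45.13
t=1.88: A=34.14 P=13.83 E=44.82
t=2.19: A=34.52 P=14.55 E=44.50
t=2.51: A=34.91 P=15.28 E=44.17
t=2.82: A=35.29 P=15.99 E=43.86
At T=2.82: A=35.29 P=15.99 E=43.86; the largest is E.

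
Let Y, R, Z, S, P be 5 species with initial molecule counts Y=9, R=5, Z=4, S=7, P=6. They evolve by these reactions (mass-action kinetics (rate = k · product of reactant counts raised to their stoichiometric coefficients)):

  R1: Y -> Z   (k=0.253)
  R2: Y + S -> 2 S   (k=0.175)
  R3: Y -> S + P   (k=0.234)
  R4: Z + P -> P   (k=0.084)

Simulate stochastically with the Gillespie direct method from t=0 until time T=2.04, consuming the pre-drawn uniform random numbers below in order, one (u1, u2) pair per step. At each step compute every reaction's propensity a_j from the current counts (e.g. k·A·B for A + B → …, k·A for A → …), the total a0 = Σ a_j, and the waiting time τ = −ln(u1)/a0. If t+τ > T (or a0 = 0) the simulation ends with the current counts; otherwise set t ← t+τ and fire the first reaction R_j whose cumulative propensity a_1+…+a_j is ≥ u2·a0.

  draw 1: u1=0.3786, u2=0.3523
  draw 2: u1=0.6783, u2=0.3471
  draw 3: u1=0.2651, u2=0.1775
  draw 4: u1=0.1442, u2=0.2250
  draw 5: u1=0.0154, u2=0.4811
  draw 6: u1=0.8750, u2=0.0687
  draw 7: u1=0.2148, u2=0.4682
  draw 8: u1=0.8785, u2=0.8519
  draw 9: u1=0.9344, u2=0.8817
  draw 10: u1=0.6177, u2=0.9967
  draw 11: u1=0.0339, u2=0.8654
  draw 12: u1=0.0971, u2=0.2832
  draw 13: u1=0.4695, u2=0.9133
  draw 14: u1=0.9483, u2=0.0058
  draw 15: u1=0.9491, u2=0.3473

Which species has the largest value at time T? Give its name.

t=0.000: Y=9 R=5 Z=4 S=7 P=6
Draw 1: a1=2.277, a2=11.025, a3=2.106, a4=2.016, a0=17.424; τ=−ln(0.3786)/17.424=0.056 → t=0.056; u2·a0=0.3523·17.424=6.138; a1=2.277 < 6.138 ≤ a1+a2=13.302 → R2 fires; Y=8 R=5 Z=4 S=8 P=6
Draw 2: a1=2.024, a2=11.200, a3=1.872, a4=2.016, a0=17.112; τ=−ln(0.6783)/17.112=0.023 → t=0.078; u2·a0=0.3471·17.112=5.940; a1=2.024 < 5.940 ≤ a1+a2=13.224 → R2 fires; Y=7 R=5 Z=4 S=9 P=6
Draw 3: a1=1.771, a2=11.025, a3=1.638, a4=2.016, a0=16.450; τ=−ln(0.2651)/16.450=0.081 → t=0.159; u2·a0=0.1775·16.450=2.920; a1=1.771 < 2.920 ≤ a1+a2=12.796 → R2 fires; Y=6 R=5 Z=4 S=10 P=6
Draw 4: a1=1.518, a2=10.500, a3=1.404, a4=2.016, a0=15.438; τ=−ln(0.1442)/15.438=0.125 → t=0.285; u2·a0=0.2250·15.438=3.474; a1=1.518 < 3.474 ≤ a1+a2=12.018 → R2 fires; Y=5 R=5 Z=4 S=11 P=6
Draw 5: a1=1.265, a2=9.625, a3=1.170, a4=2.016, a0=14.076; τ=−ln(0.0154)/14.076=0.296 → t=0.581; u2·a0=0.4811·14.076=6.772; a1=1.265 < 6.772 ≤ a1+a2=10.890 → R2 fires; Y=4 R=5 Z=4 S=12 P=6
Draw 6: a1=1.012, a2=8.400, a3=0.936, a4=2.016, a0=12.364; τ=−ln(0.8750)/12.364=0.011 → t=0.592; u2·a0=0.0687·12.364=0.849 ≤ a1=1.012 → R1 fires; Y=3 R=5 Z=5 S=12 P=6
Draw 7: a1=0.759, a2=6.300, a3=0.702, a4=2.520, a0=10.281; τ=−ln(0.2148)/10.281=0.150 → t=0.741; u2·a0=0.4682·10.281=4.814; a1=0.759 < 4.814 ≤ a1+a2=7.059 → R2 fires; Y=2 R=5 Z=5 S=13 P=6
Draw 8: a1=0.506, a2=4.550, a3=0.468, a4=2.520, a0=8.044; τ=−ln(0.8785)/8.044=0.016 → t=0.758; u2·a0=0.8519·8.044=6.853; a1+…+a3=5.524 < 6.853 ≤ a1+…+a4=8.044 → R4 fires; Y=2 R=5 Z=4 S=13 P=6
Draw 9: a1=0.506, a2=4.550, a3=0.468, a4=2.016, a0=7.540; τ=−ln(0.9344)/7.540=0.009 → t=0.767; u2·a0=0.8817·7.540=6.648; a1+…+a3=5.524 < 6.648 ≤ a1+…+a4=7.540 → R4 fires; Y=2 R=5 Z=3 S=13 P=6
Draw 10: a1=0.506, a2=4.550, a3=0.468, a4=1.512, a0=7.036; τ=−ln(0.6177)/7.036=0.068 → t=0.835; u2·a0=0.9967·7.036=7.013; a1+…+a3=5.524 < 7.013 ≤ a1+…+a4=7.036 → R4 fires; Y=2 R=5 Z=2 S=13 P=6
Draw 11: a1=0.506, a2=4.550, a3=0.468, a4=1.008, a0=6.532; τ=−ln(0.0339)/6.532=0.518 → t=1.353; u2·a0=0.8654·6.532=5.653; a1+…+a3=5.524 < 5.653 ≤ a1+…+a4=6.532 → R4 fires; Y=2 R=5 Z=1 S=13 P=6
Draw 12: a1=0.506, a2=4.550, a3=0.468, a4=0.504, a0=6.028; τ=−ln(0.0971)/6.028=0.387 → t=1.740; u2·a0=0.2832·6.028=1.707; a1=0.506 < 1.707 ≤ a1+a2=5.056 → R2 fires; Y=1 R=5 Z=1 S=14 P=6
Draw 13: a1=0.253, a2=2.450, a3=0.234, a4=0.504, a0=3.441; τ=−ln(0.4695)/3.441=0.220 → t=1.960; u2·a0=0.9133·3.441=3.143; a1+…+a3=2.937 < 3.143 ≤ a1+…+a4=3.441 → R4 fires; Y=1 R=5 Z=0 S=14 P=6
Draw 14: a1=0.253, a2=2.450, a3=0.234, a4=0.000, a0=2.937; τ=−ln(0.9483)/2.937=0.018 → t=1.978; u2·a0=0.0058·2.937=0.017 ≤ a1=0.253 → R1 fires; Y=0 R=5 Z=1 S=14 P=6
Draw 15: a1=0.000, a2=0.000, a3=0.000, a4=0.504, a0=0.504; τ=−ln(0.9491)/0.504=0.104 → t=2.081 > T=2.04: stop.
At T=2.04: Y=0 R=5 Z=1 S=14 P=6; the largest is S.

Dominant species at T: S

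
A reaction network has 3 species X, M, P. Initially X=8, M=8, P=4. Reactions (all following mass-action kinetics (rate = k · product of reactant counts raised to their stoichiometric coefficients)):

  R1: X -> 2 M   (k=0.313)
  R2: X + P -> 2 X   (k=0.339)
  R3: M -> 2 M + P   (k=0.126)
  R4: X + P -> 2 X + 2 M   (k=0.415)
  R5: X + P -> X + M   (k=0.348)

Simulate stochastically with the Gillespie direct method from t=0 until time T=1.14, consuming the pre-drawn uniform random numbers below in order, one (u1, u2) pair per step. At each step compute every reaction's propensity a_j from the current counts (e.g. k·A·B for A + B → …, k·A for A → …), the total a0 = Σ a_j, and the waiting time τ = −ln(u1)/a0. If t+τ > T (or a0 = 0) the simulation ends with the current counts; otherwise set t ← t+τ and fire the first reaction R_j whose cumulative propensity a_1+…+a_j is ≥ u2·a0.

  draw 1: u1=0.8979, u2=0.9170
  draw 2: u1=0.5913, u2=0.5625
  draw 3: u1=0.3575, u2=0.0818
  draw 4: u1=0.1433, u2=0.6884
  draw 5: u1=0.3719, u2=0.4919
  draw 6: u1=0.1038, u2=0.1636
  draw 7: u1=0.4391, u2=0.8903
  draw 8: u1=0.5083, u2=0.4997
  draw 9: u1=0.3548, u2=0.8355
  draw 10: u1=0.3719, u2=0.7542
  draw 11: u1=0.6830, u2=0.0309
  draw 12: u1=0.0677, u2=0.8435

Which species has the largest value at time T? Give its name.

t=0.000: X=8 M=8 P=4
Draw 1: a1=2.504, a2=10.848, a3=1.008, a4=13.280, a5=11.136, a0=38.776; τ=−ln(0.8979)/38.776=0.003 → t=0.003; u2·a0=0.9170·38.776=35.558; a1+…+a4=27.640 < 35.558 ≤ a1+…+a5=38.776 → R5 fires; X=8 M=9 P=3
Draw 2: a1=2.504, a2=8.136, a3=1.134, a4=9.960, a5=8.352, a0=30.086; τ=−ln(0.5913)/30.086=0.017 → t=0.020; u2·a0=0.5625·30.086=16.923; a1+…+a3=11.774 < 16.923 ≤ a1+…+a4=21.734 → R4 fires; X=9 M=11 P=2
Draw 3: a1=2.817, a2=6.102, a3=1.386, a4=7.470, a5=6.264, a0=24.039; τ=−ln(0.3575)/24.039=0.043 → t=0.063; u2·a0=0.0818·24.039=1.966 ≤ a1=2.817 → R1 fires; X=8 M=13 P=2
Draw 4: a1=2.504, a2=5.424, a3=1.638, a4=6.640, a5=5.568, a0=21.774; τ=−ln(0.1433)/21.774=0.089 → t=0.152; u2·a0=0.6884·21.774=14.989; a1+…+a3=9.566 < 14.989 ≤ a1+…+a4=16.206 → R4 fires; X=9 M=15 P=1
Draw 5: a1=2.817, a2=3.051, a3=1.890, a4=3.735, a5=3.132, a0=14.625; τ=−ln(0.3719)/14.625=0.068 → t=0.220; u2·a0=0.4919·14.625=7.194; a1+a2=5.868 < 7.194 ≤ a1+…+a3=7.758 → R3 fires; X=9 M=16 P=2
Draw 6: a1=2.817, a2=6.102, a3=2.016, a4=7.470, a5=6.264, a0=24.669; τ=−ln(0.1038)/24.669=0.092 → t=0.312; u2·a0=0.1636·24.669=4.036; a1=2.817 < 4.036 ≤ a1+a2=8.919 → R2 fires; X=10 M=16 P=1
Draw 7: a1=3.130, a2=3.390, a3=2.016, a4=4.150, a5=3.480, a0=16.166; τ=−ln(0.4391)/16.166=0.051 → t=0.363; u2·a0=0.8903·16.166=14.393; a1+…+a4=12.686 < 14.393 ≤ a1+…+a5=16.166 → R5 fires; X=10 M=17 P=0
Draw 8: a1=3.130, a2=0.000, a3=2.142, a4=0.000, a5=0.000, a0=5.272; τ=−ln(0.5083)/5.272=0.128 → t=0.491; u2·a0=0.4997·5.272=2.634 ≤ a1=3.130 → R1 fires; X=9 M=19 P=0
Draw 9: a1=2.817, a2=0.000, a3=2.394, a4=0.000, a5=0.000, a0=5.211; τ=−ln(0.3548)/5.211=0.199 → t=0.690; u2·a0=0.8355·5.211=4.354; a1+a2=2.817 < 4.354 ≤ a1+…+a3=5.211 → R3 fires; X=9 M=20 P=1
Draw 10: a1=2.817, a2=3.051, a3=2.520, a4=3.735, a5=3.132, a0=15.255; τ=−ln(0.3719)/15.255=0.065 → t=0.755; u2·a0=0.7542·15.255=11.505; a1+…+a3=8.388 < 11.505 ≤ a1+…+a4=12.123 → R4 fires; X=10 M=22 P=0
Draw 11: a1=3.130, a2=0.000, a3=2.772, a4=0.000, a5=0.000, a0=5.902; τ=−ln(0.6830)/5.902=0.065 → t=0.819; u2·a0=0.0309·5.902=0.182 ≤ a1=3.130 → R1 fires; X=9 M=24 P=0
Draw 12: a1=2.817, a2=0.000, a3=3.024, a4=0.000, a5=0.000, a0=5.841; τ=−ln(0.0677)/5.841=0.461 → t=1.280 > T=1.14: stop.
At T=1.14: X=9 M=24 P=0; the largest is M.

Dominant species at T: M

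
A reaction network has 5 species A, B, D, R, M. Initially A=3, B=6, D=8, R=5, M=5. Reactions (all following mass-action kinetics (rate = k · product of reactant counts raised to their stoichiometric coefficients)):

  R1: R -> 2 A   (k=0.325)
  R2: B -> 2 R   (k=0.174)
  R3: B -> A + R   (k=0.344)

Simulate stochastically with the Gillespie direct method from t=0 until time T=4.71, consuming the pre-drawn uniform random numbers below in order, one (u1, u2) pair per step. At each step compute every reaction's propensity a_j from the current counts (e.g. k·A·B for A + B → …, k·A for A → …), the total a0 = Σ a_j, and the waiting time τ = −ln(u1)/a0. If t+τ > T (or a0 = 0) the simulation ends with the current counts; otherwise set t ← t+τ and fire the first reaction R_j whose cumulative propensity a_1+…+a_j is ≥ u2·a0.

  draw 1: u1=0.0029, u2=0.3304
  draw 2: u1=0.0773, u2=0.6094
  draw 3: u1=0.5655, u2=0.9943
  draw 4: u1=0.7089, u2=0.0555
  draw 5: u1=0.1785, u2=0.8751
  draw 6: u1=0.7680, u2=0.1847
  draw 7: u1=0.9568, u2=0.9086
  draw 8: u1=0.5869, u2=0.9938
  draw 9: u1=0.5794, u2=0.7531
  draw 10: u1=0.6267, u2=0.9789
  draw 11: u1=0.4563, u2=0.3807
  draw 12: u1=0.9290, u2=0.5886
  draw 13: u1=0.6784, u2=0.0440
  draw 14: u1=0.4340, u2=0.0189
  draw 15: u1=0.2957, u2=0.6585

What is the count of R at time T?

t=0.000: A=3 B=6 D=8 R=5 M=5
Draw 1: a1=1.625, a2=1.044, a3=2.064, a0=4.733; τ=−ln(0.0029)/4.733=1.235 → t=1.235; u2·a0=0.3304·4.733=1.564 ≤ a1=1.625 → R1 fires; A=5 B=6 D=8 R=4 M=5
Draw 2: a1=1.300, a2=1.044, a3=2.064, a0=4.408; τ=−ln(0.0773)/4.408=0.581 → t=1.815; u2·a0=0.6094·4.408=2.686; a1+a2=2.344 < 2.686 ≤ a1+…+a3=4.408 → R3 fires; A=6 B=5 D=8 R=5 M=5
Draw 3: a1=1.625, a2=0.870, a3=1.720, a0=4.215; τ=−ln(0.5655)/4.215=0.135 → t=1.951; u2·a0=0.9943·4.215=4.191; a1+a2=2.495 < 4.191 ≤ a1+…+a3=4.215 → R3 fires; A=7 B=4 D=8 R=6 M=5
Draw 4: a1=1.950, a2=0.696, a3=1.376, a0=4.022; τ=−ln(0.7089)/4.022=0.086 → t=2.036; u2·a0=0.0555·4.022=0.223 ≤ a1=1.950 → R1 fires; A=9 B=4 D=8 R=5 M=5
Draw 5: a1=1.625, a2=0.696, a3=1.376, a0=3.697; τ=−ln(0.1785)/3.697=0.466 → t=2.502; u2·a0=0.8751·3.697=3.235; a1+a2=2.321 < 3.235 ≤ a1+…+a3=3.697 → R3 fires; A=10 B=3 D=8 R=6 M=5
Draw 6: a1=1.950, a2=0.522, a3=1.032, a0=3.504; τ=−ln(0.7680)/3.504=0.075 → t=2.578; u2·a0=0.1847·3.504=0.647 ≤ a1=1.950 → R1 fires; A=12 B=3 D=8 R=5 M=5
Draw 7: a1=1.625, a2=0.522, a3=1.032, a0=3.179; τ=−ln(0.9568)/3.179=0.014 → t=2.591; u2·a0=0.9086·3.179=2.888; a1+a2=2.147 < 2.888 ≤ a1+…+a3=3.179 → R3 fires; A=13 B=2 D=8 R=6 M=5
Draw 8: a1=1.950, a2=0.348, a3=0.688, a0=2.986; τ=−ln(0.5869)/2.986=0.178 → t=2.770; u2·a0=0.9938·2.986=2.967; a1+a2=2.298 < 2.967 ≤ a1+…+a3=2.986 → R3 fires; A=14 B=1 D=8 R=7 M=5
Draw 9: a1=2.275, a2=0.174, a3=0.344, a0=2.793; τ=−ln(0.5794)/2.793=0.195 → t=2.965; u2·a0=0.7531·2.793=2.103 ≤ a1=2.275 → R1 fires; A=16 B=1 D=8 R=6 M=5
Draw 10: a1=1.950, a2=0.174, a3=0.344, a0=2.468; τ=−ln(0.6267)/2.468=0.189 → t=3.155; u2·a0=0.9789·2.468=2.416; a1+a2=2.124 < 2.416 ≤ a1+…+a3=2.468 → R3 fires; A=17 B=0 D=8 R=7 M=5
Draw 11: a1=2.275, a2=0.000, a3=0.000, a0=2.275; τ=−ln(0.4563)/2.275=0.345 → t=3.500; u2·a0=0.3807·2.275=0.866 ≤ a1=2.275 → R1 fires; A=19 B=0 D=8 R=6 M=5
Draw 12: a1=1.950, a2=0.000, a3=0.000, a0=1.950; τ=−ln(0.9290)/1.950=0.038 → t=3.537; u2·a0=0.5886·1.950=1.148 ≤ a1=1.950 → R1 fires; A=21 B=0 D=8 R=5 M=5
Draw 13: a1=1.625, a2=0.000, a3=0.000, a0=1.625; τ=−ln(0.6784)/1.625=0.239 → t=3.776; u2·a0=0.0440·1.625=0.071 ≤ a1=1.625 → R1 fires; A=23 B=0 D=8 R=4 M=5
Draw 14: a1=1.300, a2=0.000, a3=0.000, a0=1.300; τ=−ln(0.4340)/1.300=0.642 → t=4.418; u2·a0=0.0189·1.300=0.025 ≤ a1=1.300 → R1 fires; A=25 B=0 D=8 R=3 M=5
Draw 15: a1=0.975, a2=0.000, a3=0.000, a0=0.975; τ=−ln(0.2957)/0.975=1.250 → t=5.668 > T=4.71: stop.
Read off R at T=4.71: 3

R at T = 3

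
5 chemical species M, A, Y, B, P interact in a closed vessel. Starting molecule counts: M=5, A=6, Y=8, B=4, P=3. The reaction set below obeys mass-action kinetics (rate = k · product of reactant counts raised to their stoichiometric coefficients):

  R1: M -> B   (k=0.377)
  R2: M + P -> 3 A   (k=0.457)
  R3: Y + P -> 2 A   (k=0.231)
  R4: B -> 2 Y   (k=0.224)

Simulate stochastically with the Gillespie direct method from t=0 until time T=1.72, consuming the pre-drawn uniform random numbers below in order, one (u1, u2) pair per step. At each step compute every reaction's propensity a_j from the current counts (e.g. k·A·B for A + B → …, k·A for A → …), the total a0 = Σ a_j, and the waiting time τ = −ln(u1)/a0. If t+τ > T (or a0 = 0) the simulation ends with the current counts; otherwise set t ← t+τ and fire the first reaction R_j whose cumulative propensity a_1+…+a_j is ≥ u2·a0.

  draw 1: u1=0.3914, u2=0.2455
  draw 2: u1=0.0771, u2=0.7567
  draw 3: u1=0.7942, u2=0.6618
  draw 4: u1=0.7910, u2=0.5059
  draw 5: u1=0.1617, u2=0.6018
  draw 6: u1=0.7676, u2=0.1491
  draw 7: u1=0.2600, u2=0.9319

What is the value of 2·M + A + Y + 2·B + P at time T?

Value at T = 35

Check how each reaction changes W = 2·M + A + Y + 2·B + P (weight of products minus weight of reactants):
R1: M -> B: (2·1) − (2·1) = 2 − 2 = 0
R2: M + P -> 3 A: (1·3) − (2·1 + 1·1) = 3 − 3 = 0
R3: Y + P -> 2 A: (1·2) − (1·1 + 1·1) = 2 − 2 = 0
R4: B -> 2 Y: (1·2) − (2·1) = 2 − 2 = 0
Every reaction leaves W unchanged, so W is conserved and no simulation is needed: W(T) = W(0) = 2·5 + 6 + 8 + 2·4 + 3 = 35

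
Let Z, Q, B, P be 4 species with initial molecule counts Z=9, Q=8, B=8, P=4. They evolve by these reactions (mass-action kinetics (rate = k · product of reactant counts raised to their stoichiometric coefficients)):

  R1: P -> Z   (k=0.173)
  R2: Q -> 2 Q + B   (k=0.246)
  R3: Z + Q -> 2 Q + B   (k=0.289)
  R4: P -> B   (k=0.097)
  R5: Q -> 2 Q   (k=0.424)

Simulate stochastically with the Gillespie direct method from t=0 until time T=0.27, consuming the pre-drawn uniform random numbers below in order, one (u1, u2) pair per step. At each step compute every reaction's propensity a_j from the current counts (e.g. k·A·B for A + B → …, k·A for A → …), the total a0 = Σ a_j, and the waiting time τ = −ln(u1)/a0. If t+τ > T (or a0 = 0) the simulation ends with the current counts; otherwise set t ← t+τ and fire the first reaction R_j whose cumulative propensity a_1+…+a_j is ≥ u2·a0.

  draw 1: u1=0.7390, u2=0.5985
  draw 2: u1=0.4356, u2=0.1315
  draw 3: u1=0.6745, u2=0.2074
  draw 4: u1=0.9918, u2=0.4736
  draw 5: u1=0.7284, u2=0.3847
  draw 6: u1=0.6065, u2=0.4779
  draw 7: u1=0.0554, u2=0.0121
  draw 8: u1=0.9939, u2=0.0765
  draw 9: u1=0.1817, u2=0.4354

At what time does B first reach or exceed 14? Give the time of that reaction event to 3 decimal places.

t=0.000: Z=9 Q=8 B=8 P=4
Draw 1: a1=0.692, a2=1.968, a3=20.808, a4=0.388, a5=3.392, a0=27.248; τ=−ln(0.7390)/27.248=0.011 → t=0.011; u2·a0=0.5985·27.248=16.308; a1+a2=2.660 < 16.308 ≤ a1+…+a3=23.468 → R3 fires; Z=8 Q=9 B=9 P=4
Draw 2: a1=0.692, a2=2.214, a3=20.808, a4=0.388, a5=3.816, a0=27.918; τ=−ln(0.4356)/27.918=0.030 → t=0.041; u2·a0=0.1315·27.918=3.671; a1+a2=2.906 < 3.671 ≤ a1+…+a3=23.714 → R3 fires; Z=7 Q=10 B=10 P=4
Draw 3: a1=0.692, a2=2.460, a3=20.230, a4=0.388, a5=4.240, a0=28.010; τ=−ln(0.6745)/28.010=0.014 → t=0.055; u2·a0=0.2074·28.010=5.809; a1+a2=3.152 < 5.809 ≤ a1+…+a3=23.382 → R3 fires; Z=6 Q=11 B=11 P=4
Draw 4: a1=0.692, a2=2.706, a3=19.074, a4=0.388, a5=4.664, a0=27.524; τ=−ln(0.9918)/27.524=0.000 → t=0.055; u2·a0=0.4736·27.524=13.035; a1+a2=3.398 < 13.035 ≤ a1+…+a3=22.472 → R3 fires; Z=5 Q=12 B=12 P=4
Draw 5: a1=0.692, a2=2.952, a3=17.340, a4=0.388, a5=5.088, a0=26.460; τ=−ln(0.7284)/26.460=0.012 → t=0.067; u2·a0=0.3847·26.460=10.179; a1+a2=3.644 < 10.179 ≤ a1+…+a3=20.984 → R3 fires; Z=4 Q=13 B=13 P=4
Draw 6: a1=0.692, a2=3.198, a3=15.028, a4=0.388, a5=5.512, a0=24.818; τ=−ln(0.6065)/24.818=0.020 → t=0.087; u2·a0=0.4779·24.818=11.861; a1+a2=3.890 < 11.861 ≤ a1+…+a3=18.918 → R3 fires; Z=3 Q=14 B=14 P=4
Draw 7: a1=0.692, a2=3.444, a3=12.138, a4=0.388, a5=5.936, a0=22.598; τ=−ln(0.0554)/22.598=0.128 → t=0.215; u2·a0=0.0121·22.598=0.273 ≤ a1=0.692 → R1 fires; Z=4 Q=14 B=14 P=3
Draw 8: a1=0.519, a2=3.444, a3=16.184, a4=0.291, a5=5.936, a0=26.374; τ=−ln(0.9939)/26.374=0.000 → t=0.216; u2·a0=0.0765·26.374=2.018; a1=0.519 < 2.018 ≤ a1+a2=3.963 → R2 fires; Z=4 Q=15 B=15 P=3
Draw 9: a1=0.519, a2=3.690, a3=17.340, a4=0.291, a5=6.360, a0=28.200; τ=−ln(0.1817)/28.200=0.060 → t=0.276 > T=0.27: stop.
B first becomes ≥ 14 when it reaches 14 at the event at t=0.087.

Threshold first reached at t = 0.087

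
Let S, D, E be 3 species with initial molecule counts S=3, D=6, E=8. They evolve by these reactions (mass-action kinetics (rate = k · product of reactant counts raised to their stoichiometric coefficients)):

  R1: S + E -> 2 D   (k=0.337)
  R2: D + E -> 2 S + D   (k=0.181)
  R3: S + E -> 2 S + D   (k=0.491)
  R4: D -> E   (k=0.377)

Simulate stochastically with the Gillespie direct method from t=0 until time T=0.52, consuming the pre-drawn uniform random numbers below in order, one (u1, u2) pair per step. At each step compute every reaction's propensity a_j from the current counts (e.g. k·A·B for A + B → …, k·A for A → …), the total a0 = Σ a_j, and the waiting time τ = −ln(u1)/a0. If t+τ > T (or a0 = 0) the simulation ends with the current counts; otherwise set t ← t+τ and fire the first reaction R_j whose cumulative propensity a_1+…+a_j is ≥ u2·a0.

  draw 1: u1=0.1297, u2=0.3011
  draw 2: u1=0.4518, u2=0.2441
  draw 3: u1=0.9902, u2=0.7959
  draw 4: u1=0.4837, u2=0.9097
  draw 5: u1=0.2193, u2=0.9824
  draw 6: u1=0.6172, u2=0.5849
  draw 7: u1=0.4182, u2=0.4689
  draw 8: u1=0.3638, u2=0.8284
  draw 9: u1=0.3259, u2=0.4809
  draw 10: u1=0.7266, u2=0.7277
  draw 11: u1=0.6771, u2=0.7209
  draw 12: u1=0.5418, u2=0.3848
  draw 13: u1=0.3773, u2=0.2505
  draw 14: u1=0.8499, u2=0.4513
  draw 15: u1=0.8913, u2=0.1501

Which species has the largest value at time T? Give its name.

t=0.000: S=3 D=6 E=8
Draw 1: a1=8.088, a2=8.688, a3=11.784, a4=2.262, a0=30.822; τ=−ln(0.1297)/30.822=0.066 → t=0.066; u2·a0=0.3011·30.822=9.281; a1=8.088 < 9.281 ≤ a1+a2=16.776 → R2 fires; S=5 D=6 E=7
Draw 2: a1=11.795, a2=7.602, a3=17.185, a4=2.262, a0=38.844; τ=−ln(0.4518)/38.844=0.020 → t=0.087; u2·a0=0.2441·38.844=9.482 ≤ a1=11.795 → R1 fires; S=4 D=8 E=6
Draw 3: a1=8.088, a2=8.688, a3=11.784, a4=3.016, a0=31.576; τ=−ln(0.9902)/31.576=0.000 → t=0.087; u2·a0=0.7959·31.576=25.131; a1+a2=16.776 < 25.131 ≤ a1+…+a3=28.560 → R3 fires; S=5 D=9 E=5
Draw 4: a1=8.425, a2=8.145, a3=12.275, a4=3.393, a0=32.238; τ=−ln(0.4837)/32.238=0.023 → t=0.110; u2·a0=0.9097·32.238=29.327; a1+…+a3=28.845 < 29.327 ≤ a1+…+a4=32.238 → R4 fires; S=5 D=8 E=6
Draw 5: a1=10.110, a2=8.688, a3=14.730, a4=3.016, a0=36.544; τ=−ln(0.2193)/36.544=0.042 → t=0.151; u2·a0=0.9824·36.544=35.901; a1+…+a3=33.528 < 35.901 ≤ a1+…+a4=36.544 → R4 fires; S=5 D=7 E=7
Draw 6: a1=11.795, a2=8.869, a3=17.185, a4=2.639, a0=40.488; τ=−ln(0.6172)/40.488=0.012 → t=0.163; u2·a0=0.5849·40.488=23.681; a1+a2=20.664 < 23.681 ≤ a1+…+a3=37.849 → R3 fires; S=6 D=8 E=6
Draw 7: a1=12.132, a2=8.688, a3=17.676, a4=3.016, a0=41.512; τ=−ln(0.4182)/41.512=0.021 → t=0.184; u2·a0=0.4689·41.512=19.465; a1=12.132 < 19.465 ≤ a1+a2=20.820 → R2 fires; S=8 D=8 E=5
Draw 8: a1=13.480, a2=7.240, a3=19.640, a4=3.016, a0=43.376; τ=−ln(0.3638)/43.376=0.023 → t=0.207; u2·a0=0.8284·43.376=35.933; a1+a2=20.720 < 35.933 ≤ a1+…+a3=40.360 → R3 fires; S=9 D=9 E=4
Draw 9: a1=12.132, a2=6.516, a3=17.676, a4=3.393, a0=39.717; τ=−ln(0.3259)/39.717=0.028 → t=0.236; u2·a0=0.4809·39.717=19.100; a1+a2=18.648 < 19.100 ≤ a1+…+a3=36.324 → R3 fires; S=10 D=10 E=3
Draw 10: a1=10.110, a2=5.430, a3=14.730, a4=3.770, a0=34.040; τ=−ln(0.7266)/34.040=0.009 → t=0.245; u2·a0=0.7277·34.040=24.771; a1+a2=15.540 < 24.771 ≤ a1+…+a3=30.270 → R3 fires; S=11 D=11 E=2
Draw 11: a1=7.414, a2=3.982, a3=10.802, a4=4.147, a0=26.345; τ=−ln(0.6771)/26.345=0.015 → t=0.260; u2·a0=0.7209·26.345=18.992; a1+a2=11.396 < 18.992 ≤ a1+…+a3=22.198 → R3 fires; S=12 D=12 E=1
Draw 12: a1=4.044, a2=2.172, a3=5.892, a4=4.524, a0=16.632; τ=−ln(0.5418)/16.632=0.037 → t=0.297; u2·a0=0.3848·16.632=6.400; a1+a2=6.216 < 6.400 ≤ a1+…+a3=12.108 → R3 fires; S=13 D=13 E=0
Draw 13: a1=0.000, a2=0.000, a3=0.000, a4=4.901, a0=4.901; τ=−ln(0.3773)/4.901=0.199 → t=0.495; u2·a0=0.2505·4.901=1.228; a1+…+a3=0.000 < 1.228 ≤ a1+…+a4=4.901 → R4 fires; S=13 D=12 E=1
Draw 14: a1=4.381, a2=2.172, a3=6.383, a4=4.524, a0=17.460; τ=−ln(0.8499)/17.460=0.009 → t=0.505; u2·a0=0.4513·17.460=7.880; a1+a2=6.553 < 7.880 ≤ a1+…+a3=12.936 → R3 fires; S=14 D=13 E=0
Draw 15: a1=0.000, a2=0.000, a3=0.000, a4=4.901, a0=4.901; τ=−ln(0.8913)/4.901=0.023 → t=0.528 > T=0.52: stop.
At T=0.52: S=14 D=13 E=0; the largest is S.

Dominant species at T: S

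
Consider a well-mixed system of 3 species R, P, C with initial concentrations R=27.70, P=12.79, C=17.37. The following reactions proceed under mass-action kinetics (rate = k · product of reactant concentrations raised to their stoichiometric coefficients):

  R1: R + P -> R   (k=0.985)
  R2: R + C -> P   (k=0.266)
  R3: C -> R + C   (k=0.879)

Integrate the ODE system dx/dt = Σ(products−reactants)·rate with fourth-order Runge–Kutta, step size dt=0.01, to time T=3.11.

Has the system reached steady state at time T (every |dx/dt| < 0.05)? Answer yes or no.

Steady state at T: yes

RK4 with dt=0.01: 311 steps to T=3.11. Trajectory (selected grid times):
t=0.00: R=27.70 P=12.79 C=17.37
t=0.35: R=15.51 P=1.08 C=2.90
t=0.69: R=13.87 P=0.29 C=0.78
t=1.04: R=13.45 P=0.08 C=0.22
t=1.38: R=13.33 P=0.02 C=0.07
t=1.73: R=13.30 P=0.01 C=0.02
t=2.07: R=13.29 P=0.00 C=0.01
t=2.42: R=13.29 P=0.00 C=0.00
t=2.76: R=13.28 P=0.00 C=0.00
t=3.11: R=13.28 P=0.00 C=0.00
Rates at T: R1=0.0007, R2=0.0005, R3=0.0001
dx/dt at T (Σ net stoichiometry × rate): R=-0.0004, P=-0.0002, C=-0.0005
Largest |dx/dt| is |-0.0005| (C) < 0.05 → steady.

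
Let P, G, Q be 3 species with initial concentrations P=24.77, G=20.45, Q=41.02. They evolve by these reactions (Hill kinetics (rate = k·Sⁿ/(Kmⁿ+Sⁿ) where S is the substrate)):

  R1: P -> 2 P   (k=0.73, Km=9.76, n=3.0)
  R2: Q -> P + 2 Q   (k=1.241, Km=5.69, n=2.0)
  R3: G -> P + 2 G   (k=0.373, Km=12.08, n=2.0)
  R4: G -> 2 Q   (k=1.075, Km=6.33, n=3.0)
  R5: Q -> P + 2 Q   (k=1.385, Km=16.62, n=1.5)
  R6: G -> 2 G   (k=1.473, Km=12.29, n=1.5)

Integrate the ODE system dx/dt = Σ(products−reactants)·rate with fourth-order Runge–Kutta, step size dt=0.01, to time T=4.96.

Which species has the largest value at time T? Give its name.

RK4 with dt=0.01: 496 steps to T=4.96. Trajectory (selected grid times):
t=0.00: P=24.77 G=20.45 Q=41.02
t=0.55: P=26.58 G=20.58 Q=43.45
t=1.10: P=28.41 G=20.71 Q=45.89
t=1.65: P=30.26 G=20.85 Q=48.34
t=2.20: P=32.11 G=20.99 Q=50.81
t=2.76: P=34.01 G=21.13 Q=53.32
t=3.31: P=35.89 G=21.27 Q=55.80
t=3.86: P=37.77 G=21.41 Q=58.29
t=4.41: P=39.66 G=21.56 Q=60.78
t=4.96: P=41.56 G=21.70 Q=63.28
At T=4.96: P=41.56 G=21.70 Q=63.28; the largest is Q.

Dominant species at T: Q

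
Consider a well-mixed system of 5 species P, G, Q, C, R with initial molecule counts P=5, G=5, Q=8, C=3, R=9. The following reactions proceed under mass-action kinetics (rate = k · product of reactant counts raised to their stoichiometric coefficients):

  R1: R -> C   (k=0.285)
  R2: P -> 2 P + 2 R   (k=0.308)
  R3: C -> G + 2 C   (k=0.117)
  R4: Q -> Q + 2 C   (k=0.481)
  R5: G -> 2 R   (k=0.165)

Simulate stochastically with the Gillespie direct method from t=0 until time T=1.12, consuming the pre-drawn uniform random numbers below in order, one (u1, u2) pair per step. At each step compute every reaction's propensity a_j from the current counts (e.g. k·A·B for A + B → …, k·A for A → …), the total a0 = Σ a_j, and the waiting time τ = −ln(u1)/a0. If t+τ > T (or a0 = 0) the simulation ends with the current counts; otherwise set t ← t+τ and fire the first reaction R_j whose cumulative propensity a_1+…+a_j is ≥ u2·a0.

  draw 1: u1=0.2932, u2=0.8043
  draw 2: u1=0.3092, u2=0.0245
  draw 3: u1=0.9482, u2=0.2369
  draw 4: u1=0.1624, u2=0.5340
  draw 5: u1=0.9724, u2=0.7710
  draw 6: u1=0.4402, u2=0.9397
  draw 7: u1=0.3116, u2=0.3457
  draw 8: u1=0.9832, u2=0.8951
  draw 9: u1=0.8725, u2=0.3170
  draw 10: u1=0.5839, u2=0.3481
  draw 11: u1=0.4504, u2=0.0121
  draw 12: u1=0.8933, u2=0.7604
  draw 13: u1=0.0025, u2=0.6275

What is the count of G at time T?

G at T = 4

t=0.000: P=5 G=5 Q=8 C=3 R=9
Draw 1: a1=2.565, a2=1.540, a3=0.351, a4=3.848, a5=0.825, a0=9.129; τ=−ln(0.2932)/9.129=0.134 → t=0.134; u2·a0=0.8043·9.129=7.342; a1+…+a3=4.456 < 7.342 ≤ a1+…+a4=8.304 → R4 fires; P=5 G=5 Q=8 C=5 R=9
Draw 2: a1=2.565, a2=1.540, a3=0.585, a4=3.848, a5=0.825, a0=9.363; τ=−ln(0.3092)/9.363=0.125 → t=0.260; u2·a0=0.0245·9.363=0.229 ≤ a1=2.565 → R1 fires; P=5 G=5 Q=8 C=6 R=8
Draw 3: a1=2.280, a2=1.540, a3=0.702, a4=3.848, a5=0.825, a0=9.195; τ=−ln(0.9482)/9.195=0.006 → t=0.266; u2·a0=0.2369·9.195=2.178 ≤ a1=2.280 → R1 fires; P=5 G=5 Q=8 C=7 R=7
Draw 4: a1=1.995, a2=1.540, a3=0.819, a4=3.848, a5=0.825, a0=9.027; τ=−ln(0.1624)/9.027=0.201 → t=0.467; u2·a0=0.5340·9.027=4.820; a1+…+a3=4.354 < 4.820 ≤ a1+…+a4=8.202 → R4 fires; P=5 G=5 Q=8 C=9 R=7
Draw 5: a1=1.995, a2=1.540, a3=1.053, a4=3.848, a5=0.825, a0=9.261; τ=−ln(0.9724)/9.261=0.003 → t=0.470; u2·a0=0.7710·9.261=7.140; a1+…+a3=4.588 < 7.140 ≤ a1+…+a4=8.436 → R4 fires; P=5 G=5 Q=8 C=11 R=7
Draw 6: a1=1.995, a2=1.540, a3=1.287, a4=3.848, a5=0.825, a0=9.495; τ=−ln(0.4402)/9.495=0.086 → t=0.556; u2·a0=0.9397·9.495=8.922; a1+…+a4=8.670 < 8.922 ≤ a1+…+a5=9.495 → R5 fires; P=5 G=4 Q=8 C=11 R=9
Draw 7: a1=2.565, a2=1.540, a3=1.287, a4=3.848, a5=0.660, a0=9.900; τ=−ln(0.3116)/9.900=0.118 → t=0.674; u2·a0=0.3457·9.900=3.422; a1=2.565 < 3.422 ≤ a1+a2=4.105 → R2 fires; P=6 G=4 Q=8 C=11 R=11
Draw 8: a1=3.135, a2=1.848, a3=1.287, a4=3.848, a5=0.660, a0=10.778; τ=−ln(0.9832)/10.778=0.002 → t=0.676; u2·a0=0.8951·10.778=9.647; a1+…+a3=6.270 < 9.647 ≤ a1+…+a4=10.118 → R4 fires; P=6 G=4 Q=8 C=13 R=11
Draw 9: a1=3.135, a2=1.848, a3=1.521, a4=3.848, a5=0.660, a0=11.012; τ=−ln(0.8725)/11.012=0.012 → t=0.688; u2·a0=0.3170·11.012=3.491; a1=3.135 < 3.491 ≤ a1+a2=4.983 → R2 fires; P=7 G=4 Q=8 C=13 R=13
Draw 10: a1=3.705, a2=2.156, a3=1.521, a4=3.848, a5=0.660, a0=11.890; τ=−ln(0.5839)/11.890=0.045 → t=0.733; u2·a0=0.3481·11.890=4.139; a1=3.705 < 4.139 ≤ a1+a2=5.861 → R2 fires; P=8 G=4 Q=8 C=13 R=15
Draw 11: a1=4.275, a2=2.464, a3=1.521, a4=3.848, a5=0.660, a0=12.768; τ=−ln(0.4504)/12.768=0.062 → t=0.796; u2·a0=0.0121·12.768=0.154 ≤ a1=4.275 → R1 fires; P=8 G=4 Q=8 C=14 R=14
Draw 12: a1=3.990, a2=2.464, a3=1.638, a4=3.848, a5=0.660, a0=12.600; τ=−ln(0.8933)/12.600=0.009 → t=0.805; u2·a0=0.7604·12.600=9.581; a1+…+a3=8.092 < 9.581 ≤ a1+…+a4=11.940 → R4 fires; P=8 G=4 Q=8 C=16 R=14
Draw 13: a1=3.990, a2=2.464, a3=1.872, a4=3.848, a5=0.660, a0=12.834; τ=−ln(0.0025)/12.834=0.467 → t=1.272 > T=1.12: stop.
Read off G at T=1.12: 4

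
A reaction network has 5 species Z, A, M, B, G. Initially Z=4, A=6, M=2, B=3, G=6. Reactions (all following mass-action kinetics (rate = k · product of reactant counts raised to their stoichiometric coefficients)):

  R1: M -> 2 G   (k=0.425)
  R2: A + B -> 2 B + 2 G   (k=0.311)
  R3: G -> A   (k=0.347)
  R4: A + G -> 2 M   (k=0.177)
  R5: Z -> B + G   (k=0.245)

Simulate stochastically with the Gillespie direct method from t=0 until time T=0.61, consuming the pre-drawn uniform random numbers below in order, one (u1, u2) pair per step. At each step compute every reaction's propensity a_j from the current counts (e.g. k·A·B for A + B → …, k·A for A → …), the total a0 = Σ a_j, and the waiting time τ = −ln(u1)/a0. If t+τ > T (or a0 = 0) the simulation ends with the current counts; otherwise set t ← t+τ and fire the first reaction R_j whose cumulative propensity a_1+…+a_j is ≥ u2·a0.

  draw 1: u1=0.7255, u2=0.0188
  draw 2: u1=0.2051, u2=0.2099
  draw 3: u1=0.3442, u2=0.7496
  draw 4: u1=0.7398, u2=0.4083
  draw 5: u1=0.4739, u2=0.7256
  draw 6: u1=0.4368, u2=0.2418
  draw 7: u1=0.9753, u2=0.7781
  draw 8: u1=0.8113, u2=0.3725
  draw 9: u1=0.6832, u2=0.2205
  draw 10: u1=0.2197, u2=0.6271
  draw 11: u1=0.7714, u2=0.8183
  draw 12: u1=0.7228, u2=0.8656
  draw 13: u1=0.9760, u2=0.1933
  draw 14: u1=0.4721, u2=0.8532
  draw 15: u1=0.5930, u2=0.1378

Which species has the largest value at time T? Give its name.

Dominant species at T: G

t=0.000: Z=4 A=6 M=2 B=3 G=6
Draw 1: a1=0.850, a2=5.598, a3=2.082, a4=6.372, a5=0.980, a0=15.882; τ=−ln(0.7255)/15.882=0.020 → t=0.020; u2·a0=0.0188·15.882=0.299 ≤ a1=0.850 → R1 fires; Z=4 A=6 M=1 B=3 G=8
Draw 2: a1=0.425, a2=5.598, a3=2.776, a4=8.496, a5=0.980, a0=18.275; τ=−ln(0.2051)/18.275=0.087 → t=0.107; u2·a0=0.2099·18.275=3.836; a1=0.425 < 3.836 ≤ a1+a2=6.023 → R2 fires; Z=4 A=5 M=1 B=4 G=10
Draw 3: a1=0.425, a2=6.220, a3=3.470, a4=8.850, a5=0.980, a0=19.945; τ=−ln(0.3442)/19.945=0.053 → t=0.160; u2·a0=0.7496·19.945=14.951; a1+…+a3=10.115 < 14.951 ≤ a1+…+a4=18.965 → R4 fires; Z=4 A=4 M=3 B=4 G=9
Draw 4: a1=1.275, a2=4.976, a3=3.123, a4=6.372, a5=0.980, a0=16.726; τ=−ln(0.7398)/16.726=0.018 → t=0.178; u2·a0=0.4083·16.726=6.829; a1+a2=6.251 < 6.829 ≤ a1+…+a3=9.374 → R3 fires; Z=4 A=5 M=3 B=4 G=8
Draw 5: a1=1.275, a2=6.220, a3=2.776, a4=7.080, a5=0.980, a0=18.331; τ=−ln(0.4739)/18.331=0.041 → t=0.219; u2·a0=0.7256·18.331=13.301; a1+…+a3=10.271 < 13.301 ≤ a1+…+a4=17.351 → R4 fires; Z=4 A=4 M=5 B=4 G=7
Draw 6: a1=2.125, a2=4.976, a3=2.429, a4=4.956, a5=0.980, a0=15.466; τ=−ln(0.4368)/15.466=0.054 → t=0.273; u2·a0=0.2418·15.466=3.740; a1=2.125 < 3.740 ≤ a1+a2=7.101 → R2 fires; Z=4 A=3 M=5 B=5 G=9
Draw 7: a1=2.125, a2=4.665, a3=3.123, a4=4.779, a5=0.980, a0=15.672; τ=−ln(0.9753)/15.672=0.002 → t=0.274; u2·a0=0.7781·15.672=12.194; a1+…+a3=9.913 < 12.194 ≤ a1+…+a4=14.692 → R4 fires; Z=4 A=2 M=7 B=5 G=8
Draw 8: a1=2.975, a2=3.110, a3=2.776, a4=2.832, a5=0.980, a0=12.673; τ=−ln(0.8113)/12.673=0.017 → t=0.291; u2·a0=0.3725·12.673=4.721; a1=2.975 < 4.721 ≤ a1+a2=6.085 → R2 fires; Z=4 A=1 M=7 B=6 G=10
Draw 9: a1=2.975, a2=1.866, a3=3.470, a4=1.770, a5=0.980, a0=11.061; τ=−ln(0.6832)/11.061=0.034 → t=0.325; u2·a0=0.2205·11.061=2.439 ≤ a1=2.975 → R1 fires; Z=4 A=1 M=6 B=6 G=12
Draw 10: a1=2.550, a2=1.866, a3=4.164, a4=2.124, a5=0.980, a0=11.684; τ=−ln(0.2197)/11.684=0.130 → t=0.455; u2·a0=0.6271·11.684=7.327; a1+a2=4.416 < 7.327 ≤ a1+…+a3=8.580 → R3 fires; Z=4 A=2 M=6 B=6 G=11
Draw 11: a1=2.550, a2=3.732, a3=3.817, a4=3.894, a5=0.980, a0=14.973; τ=−ln(0.7714)/14.973=0.017 → t=0.472; u2·a0=0.8183·14.973=12.252; a1+…+a3=10.099 < 12.252 ≤ a1+…+a4=13.993 → R4 fires; Z=4 A=1 M=8 B=6 G=10
Draw 12: a1=3.400, a2=1.866, a3=3.470, a4=1.770, a5=0.980, a0=11.486; τ=−ln(0.7228)/11.486=0.028 → t=0.501; u2·a0=0.8656·11.486=9.942; a1+…+a3=8.736 < 9.942 ≤ a1+…+a4=10.506 → R4 fires; Z=4 A=0 M=10 B=6 G=9
Draw 13: a1=4.250, a2=0.000, a3=3.123, a4=0.000, a5=0.980, a0=8.353; τ=−ln(0.9760)/8.353=0.003 → t=0.503; u2·a0=0.1933·8.353=1.615 ≤ a1=4.250 → R1 fires; Z=4 A=0 M=9 B=6 G=11
Draw 14: a1=3.825, a2=0.000, a3=3.817, a4=0.000, a5=0.980, a0=8.622; τ=−ln(0.4721)/8.622=0.087 → t=0.590; u2·a0=0.8532·8.622=7.356; a1+a2=3.825 < 7.356 ≤ a1+…+a3=7.642 → R3 fires; Z=4 A=1 M=9 B=6 G=10
Draw 15: a1=3.825, a2=1.866, a3=3.470, a4=1.770, a5=0.980, a0=11.911; τ=−ln(0.5930)/11.911=0.044 → t=0.634 > T=0.61: stop.
At T=0.61: Z=4 A=1 M=9 B=6 G=10; the largest is G.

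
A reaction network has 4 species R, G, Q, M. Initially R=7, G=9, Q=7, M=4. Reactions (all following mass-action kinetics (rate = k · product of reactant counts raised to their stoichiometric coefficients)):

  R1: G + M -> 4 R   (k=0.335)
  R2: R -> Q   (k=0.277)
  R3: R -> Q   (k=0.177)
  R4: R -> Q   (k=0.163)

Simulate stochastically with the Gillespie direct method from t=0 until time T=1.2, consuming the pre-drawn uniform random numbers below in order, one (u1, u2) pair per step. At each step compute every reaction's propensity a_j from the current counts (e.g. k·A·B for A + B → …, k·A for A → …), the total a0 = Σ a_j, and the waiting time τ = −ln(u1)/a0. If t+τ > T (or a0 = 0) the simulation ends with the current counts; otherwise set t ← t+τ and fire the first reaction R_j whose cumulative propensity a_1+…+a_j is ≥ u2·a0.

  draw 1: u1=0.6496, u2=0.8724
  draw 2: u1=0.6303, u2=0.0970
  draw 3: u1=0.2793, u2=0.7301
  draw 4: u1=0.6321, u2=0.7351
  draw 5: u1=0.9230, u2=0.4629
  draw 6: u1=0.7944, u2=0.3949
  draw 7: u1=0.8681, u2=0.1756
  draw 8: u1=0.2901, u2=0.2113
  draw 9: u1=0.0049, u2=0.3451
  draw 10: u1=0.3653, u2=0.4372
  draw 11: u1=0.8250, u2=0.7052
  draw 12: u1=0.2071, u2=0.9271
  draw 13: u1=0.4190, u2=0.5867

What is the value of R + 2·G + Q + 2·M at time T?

Check how each reaction changes W = R + 2·G + Q + 2·M (weight of products minus weight of reactants):
R1: G + M -> 4 R: (1·4) − (2·1 + 2·1) = 4 − 4 = 0
R2: R -> Q: (1·1) − (1·1) = 1 − 1 = 0
R3: R -> Q: (1·1) − (1·1) = 1 − 1 = 0
R4: R -> Q: (1·1) − (1·1) = 1 − 1 = 0
Every reaction leaves W unchanged, so W is conserved and no simulation is needed: W(T) = W(0) = 7 + 2·9 + 7 + 2·4 = 40

Value at T = 40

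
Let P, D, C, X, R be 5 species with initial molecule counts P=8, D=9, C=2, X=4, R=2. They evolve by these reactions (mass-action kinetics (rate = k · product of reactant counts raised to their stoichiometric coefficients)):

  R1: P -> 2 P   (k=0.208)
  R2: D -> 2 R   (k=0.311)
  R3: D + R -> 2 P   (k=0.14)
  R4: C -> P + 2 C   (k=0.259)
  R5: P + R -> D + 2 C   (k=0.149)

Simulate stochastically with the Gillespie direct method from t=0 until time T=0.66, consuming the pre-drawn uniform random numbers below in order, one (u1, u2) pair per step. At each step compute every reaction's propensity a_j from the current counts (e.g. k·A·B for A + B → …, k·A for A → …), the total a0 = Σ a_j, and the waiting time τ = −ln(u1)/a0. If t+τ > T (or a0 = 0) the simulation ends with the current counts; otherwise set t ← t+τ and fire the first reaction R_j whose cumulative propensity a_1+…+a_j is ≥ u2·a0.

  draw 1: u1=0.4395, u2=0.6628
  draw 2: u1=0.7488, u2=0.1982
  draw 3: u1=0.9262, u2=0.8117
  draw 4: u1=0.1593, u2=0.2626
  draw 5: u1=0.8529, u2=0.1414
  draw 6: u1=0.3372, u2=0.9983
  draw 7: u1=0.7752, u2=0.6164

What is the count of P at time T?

P at T = 13

t=0.000: P=8 D=9 C=2 X=4 R=2
Draw 1: a1=1.664, a2=2.799, a3=2.520, a4=0.518, a5=2.384, a0=9.885; τ=−ln(0.4395)/9.885=0.083 → t=0.083; u2·a0=0.6628·9.885=6.552; a1+a2=4.463 < 6.552 ≤ a1+…+a3=6.983 → R3 fires; P=10 D=8 C=2 X=4 R=1
Draw 2: a1=2.080, a2=2.488, a3=1.120, a4=0.518, a5=1.490, a0=7.696; τ=−ln(0.7488)/7.696=0.038 → t=0.121; u2·a0=0.1982·7.696=1.525 ≤ a1=2.080 → R1 fires; P=11 D=8 C=2 X=4 R=1
Draw 3: a1=2.288, a2=2.488, a3=1.120, a4=0.518, a5=1.639, a0=8.053; τ=−ln(0.9262)/8.053=0.010 → t=0.130; u2·a0=0.8117·8.053=6.537; a1+…+a4=6.414 < 6.537 ≤ a1+…+a5=8.053 → R5 fires; P=10 D=9 C=4 X=4 R=0
Draw 4: a1=2.080, a2=2.799, a3=0.000, a4=1.036, a5=0.000, a0=5.915; τ=−ln(0.1593)/5.915=0.311 → t=0.441; u2·a0=0.2626·5.915=1.553 ≤ a1=2.080 → R1 fires; P=11 D=9 C=4 X=4 R=0
Draw 5: a1=2.288, a2=2.799, a3=0.000, a4=1.036, a5=0.000, a0=6.123; τ=−ln(0.8529)/6.123=0.026 → t=0.467; u2·a0=0.1414·6.123=0.866 ≤ a1=2.288 → R1 fires; P=12 D=9 C=4 X=4 R=0
Draw 6: a1=2.496, a2=2.799, a3=0.000, a4=1.036, a5=0.000, a0=6.331; τ=−ln(0.3372)/6.331=0.172 → t=0.639; u2·a0=0.9983·6.331=6.320; a1+…+a3=5.295 < 6.320 ≤ a1+…+a4=6.331 → R4 fires; P=13 D=9 C=5 X=4 R=0
Draw 7: a1=2.704, a2=2.799, a3=0.000, a4=1.295, a5=0.000, a0=6.798; τ=−ln(0.7752)/6.798=0.037 → t=0.676 > T=0.66: stop.
Read off P at T=0.66: 13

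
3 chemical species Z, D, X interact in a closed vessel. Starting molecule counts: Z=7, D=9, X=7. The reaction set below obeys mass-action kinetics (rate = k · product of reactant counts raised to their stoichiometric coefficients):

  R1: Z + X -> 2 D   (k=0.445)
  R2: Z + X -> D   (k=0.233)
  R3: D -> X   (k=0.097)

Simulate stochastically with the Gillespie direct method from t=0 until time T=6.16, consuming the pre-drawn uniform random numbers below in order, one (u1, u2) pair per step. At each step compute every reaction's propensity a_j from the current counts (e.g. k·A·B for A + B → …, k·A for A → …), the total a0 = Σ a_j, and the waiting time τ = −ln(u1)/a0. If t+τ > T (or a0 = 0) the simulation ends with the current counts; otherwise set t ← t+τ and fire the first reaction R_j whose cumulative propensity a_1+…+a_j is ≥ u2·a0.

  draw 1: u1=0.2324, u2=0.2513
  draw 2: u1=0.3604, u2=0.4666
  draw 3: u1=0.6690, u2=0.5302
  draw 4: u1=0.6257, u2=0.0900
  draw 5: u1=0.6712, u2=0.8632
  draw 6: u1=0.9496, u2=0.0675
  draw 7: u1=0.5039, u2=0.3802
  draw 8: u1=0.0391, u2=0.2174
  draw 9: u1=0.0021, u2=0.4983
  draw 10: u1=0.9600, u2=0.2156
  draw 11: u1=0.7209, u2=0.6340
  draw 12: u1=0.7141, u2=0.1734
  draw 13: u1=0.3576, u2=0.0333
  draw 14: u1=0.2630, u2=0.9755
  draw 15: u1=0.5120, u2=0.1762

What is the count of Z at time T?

Z at T = 0

t=0.000: Z=7 D=9 X=7
Draw 1: a1=21.805, a2=11.417, a3=0.873, a0=34.095; τ=−ln(0.2324)/34.095=0.043 → t=0.043; u2·a0=0.2513·34.095=8.568 ≤ a1=21.805 → R1 fires; Z=6 D=11 X=6
Draw 2: a1=16.020, a2=8.388, a3=1.067, a0=25.475; τ=−ln(0.3604)/25.475=0.040 → t=0.083; u2·a0=0.4666·25.475=11.887 ≤ a1=16.020 → R1 fires; Z=5 D=13 X=5
Draw 3: a1=11.125, a2=5.825, a3=1.261, a0=18.211; τ=−ln(0.6690)/18.211=0.022 → t=0.105; u2·a0=0.5302·18.211=9.655 ≤ a1=11.125 → R1 fires; Z=4 D=15 X=4
Draw 4: a1=7.120, a2=3.728, a3=1.455, a0=12.303; τ=−ln(0.6257)/12.303=0.038 → t=0.143; u2·a0=0.0900·12.303=1.107 ≤ a1=7.120 → R1 fires; Z=3 D=17 X=3
Draw 5: a1=4.005, a2=2.097, a3=1.649, a0=7.751; τ=−ln(0.6712)/7.751=0.051 → t=0.194; u2·a0=0.8632·7.751=6.691; a1+a2=6.102 < 6.691 ≤ a1+…+a3=7.751 → R3 fires; Z=3 D=16 X=4
Draw 6: a1=5.340, a2=2.796, a3=1.552, a0=9.688; τ=−ln(0.9496)/9.688=0.005 → t=0.200; u2·a0=0.0675·9.688=0.654 ≤ a1=5.340 → R1 fires; Z=2 D=18 X=3
Draw 7: a1=2.670, a2=1.398, a3=1.746, a0=5.814; τ=−ln(0.5039)/5.814=0.118 → t=0.318; u2·a0=0.3802·5.814=2.210 ≤ a1=2.670 → R1 fires; Z=1 D=20 X=2
Draw 8: a1=0.890, a2=0.466, a3=1.940, a0=3.296; τ=−ln(0.0391)/3.296=0.984 → t=1.301; u2·a0=0.2174·3.296=0.717 ≤ a1=0.890 → R1 fires; Z=0 D=22 X=1
Draw 9: a1=0.000, a2=0.000, a3=2.134, a0=2.134; τ=−ln(0.0021)/2.134=2.889 → t=4.191; u2·a0=0.4983·2.134=1.063; a1+a2=0.000 < 1.063 ≤ a1+…+a3=2.134 → R3 fires; Z=0 D=21 X=2
Draw 10: a1=0.000, a2=0.000, a3=2.037, a0=2.037; τ=−ln(0.9600)/2.037=0.020 → t=4.211; u2·a0=0.2156·2.037=0.439; a1+a2=0.000 < 0.439 ≤ a1+…+a3=2.037 → R3 fires; Z=0 D=20 X=3
Draw 11: a1=0.000, a2=0.000, a3=1.940, a0=1.940; τ=−ln(0.7209)/1.940=0.169 → t=4.379; u2·a0=0.6340·1.940=1.230; a1+a2=0.000 < 1.230 ≤ a1+…+a3=1.940 → R3 fires; Z=0 D=19 X=4
Draw 12: a1=0.000, a2=0.000, a3=1.843, a0=1.843; τ=−ln(0.7141)/1.843=0.183 → t=4.562; u2·a0=0.1734·1.843=0.320; a1+a2=0.000 < 0.320 ≤ a1+…+a3=1.843 → R3 fires; Z=0 D=18 X=5
Draw 13: a1=0.000, a2=0.000, a3=1.746, a0=1.746; τ=−ln(0.3576)/1.746=0.589 → t=5.151; u2·a0=0.0333·1.746=0.058; a1+a2=0.000 < 0.058 ≤ a1+…+a3=1.746 → R3 fires; Z=0 D=17 X=6
Draw 14: a1=0.000, a2=0.000, a3=1.649, a0=1.649; τ=−ln(0.2630)/1.649=0.810 → t=5.961; u2·a0=0.9755·1.649=1.609; a1+a2=0.000 < 1.609 ≤ a1+…+a3=1.649 → R3 fires; Z=0 D=16 X=7
Draw 15: a1=0.000, a2=0.000, a3=1.552, a0=1.552; τ=−ln(0.5120)/1.552=0.431 → t=6.392 > T=6.16: stop.
Read off Z at T=6.16: 0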